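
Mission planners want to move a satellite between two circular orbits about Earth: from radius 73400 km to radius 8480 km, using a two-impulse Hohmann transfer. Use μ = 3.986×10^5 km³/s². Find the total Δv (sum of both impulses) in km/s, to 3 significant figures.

Transfer-ellipse semi-major axis a_t = (r₁ + r₂)/2 = (73400 + 8480)/2 = 40940 km.
Circular speed at r₁: v₁ = √(μ/r₁) = √(3.986×10^5/73400) = 2.3303 km/s.
On the transfer ellipse at r₁, vis-viva equation gives v_a = √[μ(2/r₁ − 1/a_t)] = 1.0606 km/s.
First burn Δv₁ = |v_a − v₁| = 1.270 km/s.
At r₂, v₂ = √(μ/r₂) = 6.856 km/s.
Transfer-orbit speed at r₂: v_p = √[μ(2/r₂ − 1/a_t)] = 9.180 km/s.
Second burn Δv₂ = |v₂ − v_p| = 2.324 km/s.
Δv = Δv₁ + Δv₂ = 1.270 + 2.324 = 3.594 km/s.

Δv = 3.59 km/s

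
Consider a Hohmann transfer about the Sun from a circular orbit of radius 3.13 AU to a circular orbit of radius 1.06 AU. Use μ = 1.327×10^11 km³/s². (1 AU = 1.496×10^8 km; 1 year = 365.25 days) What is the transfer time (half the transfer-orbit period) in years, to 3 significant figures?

In km: r₁ = 3.13 × 1.496×10^8 = 4.68248×10^8 km; r₂ = 1.06 × 1.496×10^8 = 1.58576×10^8 km.
The Hohmann ellipse has a_t = (r₁ + r₂)/2 = 3.13412×10^8 km.
By Kepler's third law the transfer-orbit period is T = 2π√(a_t³/μ), so t = T/2 = 4.785×10^7 s.
Converting: 4.785×10^7 s ÷ 3.15576×10^7 s/year (365.25 × 86400) = 1.52 years.

t = 1.52 years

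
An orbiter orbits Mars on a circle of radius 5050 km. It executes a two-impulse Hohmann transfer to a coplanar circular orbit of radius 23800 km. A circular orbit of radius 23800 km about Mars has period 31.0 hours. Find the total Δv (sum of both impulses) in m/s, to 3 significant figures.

From Kepler's third law T² = 4π²r³/μ at r = 23800 km, T = 31.0 hours = 31.0 × 3600 s = 1.116×10^5 s: μ = 4π²r³/T² = 42732.9 km³/s².
Transfer-ellipse semi-major axis a_t = (r₁ + r₂)/2 = (5050 + 23800)/2 = 14425 km.
At r₁ the circular-orbit speed is v₁ = √(μ/r₁) = 2.9089 km/s.
Transfer-orbit speed at r₁ (v² = μ(2/r − 1/a)): v_p = √[μ(2/r₁ − 1/a_t)] = 3.7365 km/s.
First burn Δv₁ = |v_p − v₁| = 0.8276 km/s.
At r₂, v₂ = √(μ/r₂) = 1.33996 km/s.
Transfer-orbit speed at r₂: v_a = √[μ(2/r₂ − 1/a_t)] = 0.792831 km/s.
Second burn Δv₂ = |v₂ − v_a| = 0.5471 km/s.
Total Δv = Δv₁ + Δv₂ = 1.375 km/s.

Δv = 1370 m/s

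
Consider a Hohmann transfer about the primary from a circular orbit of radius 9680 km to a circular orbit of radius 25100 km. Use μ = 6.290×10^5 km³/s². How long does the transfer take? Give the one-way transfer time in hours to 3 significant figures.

t = 2.52 hours

The Hohmann ellipse has a_t = (r₁ + r₂)/2 = 17390 km.
Transfer time t = π√(a_t³/μ) = π√((17390)³ / 6.290×10^5) = 9084 s.
Converting: 9084 s ÷ 3600 s/hour = 2.52 hours.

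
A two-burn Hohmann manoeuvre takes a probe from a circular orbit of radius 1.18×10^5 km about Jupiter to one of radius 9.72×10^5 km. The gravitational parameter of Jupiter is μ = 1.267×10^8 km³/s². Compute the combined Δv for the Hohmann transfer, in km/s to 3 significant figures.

Δv = 17.1 km/s

The Hohmann ellipse has a_t = (r₁ + r₂)/2 = 5.450×10^5 km.
At r₁ the circular-orbit speed is v₁ = √(μ/r₁) = 32.7678 km/s.
Transfer-orbit speed at r₁ (vis-viva equation): v_p = √[μ(2/r₁ − 1/a_t)] = 43.7605 km/s.
First burn Δv₁ = |v_p − v₁| = 10.993 km/s.
At r₂, v₂ = √(μ/r₂) = 11.4171 km/s.
Transfer-orbit speed at r₂: v_a = √[μ(2/r₂ − 1/a_t)] = 5.31249 km/s.
Second burn Δv₂ = |v₂ − v_a| = 6.1046 km/s.
Total Δv = Δv₁ + Δv₂ = 17.10 km/s.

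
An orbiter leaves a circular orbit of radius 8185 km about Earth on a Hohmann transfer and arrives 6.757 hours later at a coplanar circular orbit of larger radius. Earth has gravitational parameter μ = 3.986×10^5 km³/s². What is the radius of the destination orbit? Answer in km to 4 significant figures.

r₂ = 49420 km

Transfer time t = 6.757 hours = 24325.2 s, and t = π√(a_t³/μ).
So a_t = (μ t²/π²)^(1/3) = (3.986×10^5 × (24325.2)² / π²)^(1/3) = 28804 km.
Since a_t = (r₁ + r₂)/2, r₂ = 2a_t − r₁ = 2×28804 − 8185 = 49423 km.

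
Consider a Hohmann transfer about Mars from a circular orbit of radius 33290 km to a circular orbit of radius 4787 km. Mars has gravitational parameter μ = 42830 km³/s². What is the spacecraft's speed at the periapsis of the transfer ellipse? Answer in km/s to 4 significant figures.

v = 3.955 km/s

The Hohmann ellipse has a_t = (r₁ + r₂)/2 = 19038.5 km.
The periapsis of the transfer ellipse is at r = 4787 km.
Applying v² = μ(2/r − 1/a_t): v = 3.955 km/s.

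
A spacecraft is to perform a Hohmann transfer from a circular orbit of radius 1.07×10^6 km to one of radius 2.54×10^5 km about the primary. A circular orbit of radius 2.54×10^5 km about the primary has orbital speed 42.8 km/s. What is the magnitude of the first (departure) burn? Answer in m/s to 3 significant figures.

Δv₁ = 7940 m/s

From the circular-orbit relation v² = μ/r at r = 2.54×10^5 km: μ = v²r = (42.8)² × 2.54×10^5 = 4.65287×10^8 km³/s².
Transfer-ellipse semi-major axis a_t = (r₁ + r₂)/2 = (1.070×10^6 + 2.540×10^5)/2 = 6.620×10^5 km.
Circular speed at r = 1.070×10^6 km: v_c = √(μ/r) = 20.853 km/s.
Vis-viva on the transfer ellipse at r = 1.070×10^6 km gives v_t = √[μ(2/r − 1/a_t)] = 12.917 km/s.
Δv₁ = |v_t − v_c| = |12.917 − 20.853| = 7.936 km/s.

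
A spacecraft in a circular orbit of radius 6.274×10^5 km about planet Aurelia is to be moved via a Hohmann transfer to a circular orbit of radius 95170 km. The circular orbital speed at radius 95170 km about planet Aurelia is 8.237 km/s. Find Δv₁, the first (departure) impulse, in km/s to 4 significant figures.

Δv₁ = 1.562 km/s

From the circular-orbit relation v² = μ/r at r = 95170 km: μ = v²r = (8.237)² × 95170 = 6.45711×10^6 km³/s².
Transfer-ellipse semi-major axis a_t = (r₁ + r₂)/2 = (6.274×10^5 + 95170)/2 = 3.61285×10^5 km.
On the circular orbit at r = 6.274×10^5 km, v_c = √(μ/r) = 3.2081 km/s.
Vis-viva on the transfer ellipse at r = 6.274×10^5 km gives v_t = √[μ(2/r − 1/a_t)] = 1.6465 km/s.
Δv₁ = |v_t − v_c| = |1.6465 − 3.2081| = 1.562 km/s.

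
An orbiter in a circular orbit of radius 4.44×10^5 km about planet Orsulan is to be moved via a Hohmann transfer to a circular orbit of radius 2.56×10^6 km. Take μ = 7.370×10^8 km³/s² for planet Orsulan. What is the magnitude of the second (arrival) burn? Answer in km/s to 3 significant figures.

Semi-major axis of the transfer orbit: a_t = (4.440×10^5 + 2.560×10^6)/2 = 1.502×10^6 km.
On the circular orbit at r = 2.560×10^6 km, v_c = √(μ/r) = 16.967 km/s.
Vis-viva on the transfer ellipse at r = 2.560×10^6 km gives v_t = √[μ(2/r − 1/a_t)] = 9.2251 km/s.
Δv₂ = |v_t − v_c| = |9.2251 − 16.967| = 7.742 km/s.

Δv₂ = 7.74 km/s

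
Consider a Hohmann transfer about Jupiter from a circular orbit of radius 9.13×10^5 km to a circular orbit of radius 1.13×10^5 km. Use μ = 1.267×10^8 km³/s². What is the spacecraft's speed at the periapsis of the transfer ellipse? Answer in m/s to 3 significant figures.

v = 44700 m/s

Transfer-ellipse semi-major axis a_t = (r₁ + r₂)/2 = (9.130×10^5 + 1.130×10^5)/2 = 5.130×10^5 km.
The periapsis of the transfer ellipse is at r = 1.130×10^5 km.
Applying v² = μ(2/r − 1/a_t): v = 44.67 km/s.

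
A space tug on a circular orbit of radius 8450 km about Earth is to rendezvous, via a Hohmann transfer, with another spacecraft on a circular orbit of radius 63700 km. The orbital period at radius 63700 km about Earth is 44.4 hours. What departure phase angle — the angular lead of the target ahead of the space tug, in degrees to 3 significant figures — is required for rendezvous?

From Kepler's third law T² = 4π²r³/μ at r = 63700 km, T = 44.4 hours = 44.4 × 3600 s = 1.5984×10^5 s: μ = 4π²r³/T² = 3.99399×10^5 km³/s².
Semi-major axis of the transfer orbit: a_t = (8450 + 63700)/2 = 36075 km.
The half-period of the transfer ellipse is t = π√(a_t³/μ) = 34060 s.
Target angular speed ω₂ = √(μ/r₂³) = 3.931×10^-5 rad/s.
Angle swept by the target during transfer: ω₂·t = 1.3389 rad = 76.71°.
The space tug traverses 180° on the transfer ellipse, so the target must lead by 180° − 76.71° = 103°.

φ = 103°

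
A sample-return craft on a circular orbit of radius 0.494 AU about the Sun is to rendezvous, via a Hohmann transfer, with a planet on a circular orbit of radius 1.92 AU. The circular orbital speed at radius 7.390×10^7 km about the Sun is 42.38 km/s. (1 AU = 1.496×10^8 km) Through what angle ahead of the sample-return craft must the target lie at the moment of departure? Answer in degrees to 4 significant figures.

φ = 90.28°

From the circular-orbit relation v² = μ/r at r = 7.390×10^7 km: μ = v²r = (42.38)² × 7.390×10^7 = 1.32729×10^11 km³/s².
In km: r₁ = 0.494 × 1.496×10^8 = 7.39024×10^7 km; r₂ = 1.92 × 1.496×10^8 = 2.87232×10^8 km.
Semi-major axis of the transfer orbit: a_t = (7.39024×10^7 + 2.87232×10^8)/2 = 1.805672×10^8 km.
The half-period of the transfer ellipse is t = π√(a_t³/μ) = 2.0923×10^7 s.
Target angular speed ω₂ = √(μ/r₂³) = 7.4840×10^-8 rad/s.
Angle swept by the target during transfer: ω₂·t = 1.5659 rad = 89.72°.
The sample-return craft traverses 180° on the transfer ellipse, so the target must lead by 180° − 89.72° = 90.28°.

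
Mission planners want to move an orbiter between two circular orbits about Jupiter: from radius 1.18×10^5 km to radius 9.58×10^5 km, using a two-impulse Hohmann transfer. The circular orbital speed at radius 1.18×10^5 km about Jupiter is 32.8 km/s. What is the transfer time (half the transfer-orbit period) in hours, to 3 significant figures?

t = 30.6 hours

From the circular-orbit relation v² = μ/r at r = 1.18×10^5 km: μ = v²r = (32.8)² × 1.18×10^5 = 1.26949×10^8 km³/s².
The Hohmann ellipse has a_t = (r₁ + r₂)/2 = 5.380×10^5 km.
Transfer time t = π√(a_t³/μ) = π√((5.380×10^5)³ / 1.26949×10^8) = 1.100×10^5 s.
Converting: 1.100×10^5 s ÷ 3600 s/hour = 30.6 hours.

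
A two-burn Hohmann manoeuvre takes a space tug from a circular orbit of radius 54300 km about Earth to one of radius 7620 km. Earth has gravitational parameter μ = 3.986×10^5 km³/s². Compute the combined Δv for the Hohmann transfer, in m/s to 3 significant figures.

The Hohmann ellipse has a_t = (r₁ + r₂)/2 = 30960 km.
At r₁ the circular-orbit speed is v₁ = √(μ/r₁) = 2.709 km/s.
Transfer-orbit speed at r₁ (vis-viva): v_a = √[μ(2/r₁ − 1/a_t)] = 1.344 km/s.
First burn Δv₁ = |v_a − v₁| = 1.365 km/s.
Circular speed at r₂: v₂ = √(μ/r₂) = 7.2325 km/s.
Transfer-orbit speed at r₂: v_p = √[μ(2/r₂ − 1/a_t)] = 9.5783 km/s.
Second burn Δv₂ = |v₂ − v_p| = 2.346 km/s.
Total Δv = Δv₁ + Δv₂ = 3.711 km/s.

Δv = 3710 m/s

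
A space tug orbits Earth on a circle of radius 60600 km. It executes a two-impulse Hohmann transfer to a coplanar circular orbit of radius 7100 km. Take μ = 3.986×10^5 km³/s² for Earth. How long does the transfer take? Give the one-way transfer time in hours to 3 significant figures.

Transfer-ellipse semi-major axis a_t = (r₁ + r₂)/2 = (60600 + 7100)/2 = 33850 km.
Transfer time t = π√(a_t³/μ) = π√((33850)³ / 3.986×10^5) = 30990 s.
Converting: 30990 s ÷ 3600 s/hour = 8.61 hours.

t = 8.61 hours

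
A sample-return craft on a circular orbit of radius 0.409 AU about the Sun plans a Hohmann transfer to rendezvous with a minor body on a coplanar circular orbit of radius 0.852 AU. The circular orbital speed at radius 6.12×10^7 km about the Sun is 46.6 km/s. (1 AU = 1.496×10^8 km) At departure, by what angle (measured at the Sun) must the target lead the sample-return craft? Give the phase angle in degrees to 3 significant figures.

From the circular-orbit relation v² = μ/r at r = 6.12×10^7 km: μ = v²r = (46.6)² × 6.12×10^7 = 1.32899×10^11 km³/s².
In km: r₁ = 0.409 × 1.496×10^8 = 6.11864×10^7 km; r₂ = 0.852 × 1.496×10^8 = 1.274592×10^8 km.
Semi-major axis of the transfer orbit: a_t = (6.11864×10^7 + 1.274592×10^8)/2 = 9.43228×10^7 km.
The half-period of the transfer ellipse is t = π√(a_t³/μ) = 7.894×10^6 s.
The target's mean motion on its circular orbit is ω₂ = √(μ/r₂³) = 2.533×10^-7 rad/s.
Angle swept by the target during transfer: ω₂·t = 2.000 rad = 114.6°.
Arrival is 180° from departure on the ellipse, so φ = 180° − 114.6° = 65.4°.

φ = 65.4°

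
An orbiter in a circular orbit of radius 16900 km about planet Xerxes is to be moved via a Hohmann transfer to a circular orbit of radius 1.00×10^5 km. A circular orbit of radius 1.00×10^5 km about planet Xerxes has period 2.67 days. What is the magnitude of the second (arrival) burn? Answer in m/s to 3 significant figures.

Δv₂ = 1260 m/s

From Kepler's third law T² = 4π²r³/μ at r = 1.00×10^5 km, T = 2.67 days = 2.67 × 86400 s = 2.30688×10^5 s: μ = 4π²r³/T² = 7.41839×10^5 km³/s².
Semi-major axis of the transfer orbit: a_t = (16900 + 1.000×10^5)/2 = 58450 km.
Circular speed at r = 1.000×10^5 km: v_c = √(μ/r) = 2.724 km/s.
Transfer-orbit speed at the same r (vis-viva, a = a_t): v_t = √[μ(2/r − 1/a_t)] = 1.465 km/s.
Δv₂ = |v_t − v_c| = |1.465 − 2.724| = 1.259 km/s.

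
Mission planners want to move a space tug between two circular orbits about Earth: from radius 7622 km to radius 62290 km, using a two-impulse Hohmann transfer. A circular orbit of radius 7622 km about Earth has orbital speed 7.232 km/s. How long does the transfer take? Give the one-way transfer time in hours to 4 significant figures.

From the circular-orbit relation v² = μ/r at r = 7622 km: μ = v²r = (7.232)² × 7622 = 3.98645×10^5 km³/s².
Transfer-ellipse semi-major axis a_t = (r₁ + r₂)/2 = (7622 + 62290)/2 = 34956 km.
By Kepler's third law the transfer-orbit period is T = 2π√(a_t³/μ), so t = T/2 = 32520 s.
Converting: 32520 s ÷ 3600 s/hour = 9.033 hours.

t = 9.033 hours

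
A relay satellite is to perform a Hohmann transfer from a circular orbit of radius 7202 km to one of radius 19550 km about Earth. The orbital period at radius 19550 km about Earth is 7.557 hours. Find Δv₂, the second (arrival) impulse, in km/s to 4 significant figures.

From Kepler's third law T² = 4π²r³/μ at r = 19550 km, T = 7.557 hours = 7.557 × 3600 s = 27205.2 s: μ = 4π²r³/T² = 3.98562×10^5 km³/s².
Transfer-ellipse semi-major axis a_t = (r₁ + r₂)/2 = (7202 + 19550)/2 = 13376 km.
On the circular orbit at r = 19550 km, v_c = √(μ/r) = 4.515 km/s.
Transfer-orbit speed at the same r (vis-viva, a = a_t): v_t = √[μ(2/r − 1/a_t)] = 3.313 km/s.
Δv₂ = |v_t − v_c| = |3.313 − 4.515| = 1.202 km/s.

Δv₂ = 1.202 km/s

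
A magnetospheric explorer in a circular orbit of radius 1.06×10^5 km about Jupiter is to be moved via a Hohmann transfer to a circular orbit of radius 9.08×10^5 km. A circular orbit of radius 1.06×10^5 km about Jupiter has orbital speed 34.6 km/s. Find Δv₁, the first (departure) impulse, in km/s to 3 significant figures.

Δv₁ = 11.7 km/s

From the circular-orbit relation v² = μ/r at r = 1.06×10^5 km: μ = v²r = (34.6)² × 1.06×10^5 = 1.26899×10^8 km³/s².
Transfer-ellipse semi-major axis a_t = (r₁ + r₂)/2 = (1.060×10^5 + 9.080×10^5)/2 = 5.070×10^5 km.
Circular speed at r = 1.060×10^5 km: v_c = √(μ/r) = 34.60 km/s.
Transfer-orbit speed at the same r (vis-viva, a = a_t): v_t = √[μ(2/r − 1/a_t)] = 46.30 km/s.
Δv₁ = |v_t − v_c| = |46.30 − 34.60| = 11.70 km/s.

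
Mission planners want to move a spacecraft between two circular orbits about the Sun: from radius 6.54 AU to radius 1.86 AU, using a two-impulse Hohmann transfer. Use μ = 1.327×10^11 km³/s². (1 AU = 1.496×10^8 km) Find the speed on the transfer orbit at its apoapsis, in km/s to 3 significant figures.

In km: r₁ = 6.54 × 1.496×10^8 = 9.78384×10^8 km; r₂ = 1.86 × 1.496×10^8 = 2.78256×10^8 km.
Transfer-ellipse semi-major axis a_t = (r₁ + r₂)/2 = (9.78384×10^8 + 2.78256×10^8)/2 = 6.2832×10^8 km.
At apoapsis, r = 9.78384×10^8 km.
Vis-viva: v = √[μ(2/r − 1/a_t)] = √[1.327×10^11 × (2/9.78384×10^8 − 1/6.2832×10^8)] = 7.750 km/s.

v = 7.75 km/s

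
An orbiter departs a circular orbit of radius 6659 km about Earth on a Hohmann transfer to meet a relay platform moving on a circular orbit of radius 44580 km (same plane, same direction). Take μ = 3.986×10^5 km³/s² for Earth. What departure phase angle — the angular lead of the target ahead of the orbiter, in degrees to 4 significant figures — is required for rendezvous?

The Hohmann ellipse has a_t = (r₁ + r₂)/2 = 25619.5 km.
The half-period of the transfer ellipse is t = π√(a_t³/μ) = 20405 s.
The target's mean motion on its circular orbit is ω₂ = √(μ/r₂³) = 6.7075×10^-5 rad/s.
Angle swept by the target during transfer: ω₂·t = 1.3687 rad = 78.42°.
Arrival is 180° from departure on the ellipse, so φ = 180° − 78.42° = 101.6°.

φ = 101.6°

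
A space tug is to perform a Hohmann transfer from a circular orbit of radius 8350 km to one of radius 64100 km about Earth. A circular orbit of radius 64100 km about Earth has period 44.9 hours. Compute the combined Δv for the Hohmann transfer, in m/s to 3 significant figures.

Δv = 3580 m/s

From Kepler's third law T² = 4π²r³/μ at r = 64100 km, T = 44.9 hours = 44.9 × 3600 s = 1.6164×10^5 s: μ = 4π²r³/T² = 3.97957×10^5 km³/s².
Transfer-ellipse semi-major axis a_t = (r₁ + r₂)/2 = (8350 + 64100)/2 = 36225 km.
At r₁ the circular-orbit speed is v₁ = √(μ/r₁) = 6.9036 km/s.
On the transfer ellipse at r₁, v² = μ(2/r − 1/a) gives v_p = √[μ(2/r₁ − 1/a_t)] = 9.1833 km/s.
First burn Δv₁ = |v_p − v₁| = 2.280 km/s.
Circular speed at r₂: v₂ = √(μ/r₂) = 2.4917 km/s.
Transfer-orbit speed at r₂: v_a = √[μ(2/r₂ − 1/a_t)] = 1.1963 km/s.
Second burn Δv₂ = |v₂ − v_a| = 1.295 km/s.
Δv = Δv₁ + Δv₂ = 2.280 + 1.295 = 3.575 km/s.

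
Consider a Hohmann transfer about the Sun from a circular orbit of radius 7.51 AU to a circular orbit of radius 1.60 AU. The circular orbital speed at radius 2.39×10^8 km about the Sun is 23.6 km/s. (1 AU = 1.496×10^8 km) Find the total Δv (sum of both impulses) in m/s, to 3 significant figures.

Δv = 11100 m/s

From the circular-orbit relation v² = μ/r at r = 2.39×10^8 km: μ = v²r = (23.6)² × 2.39×10^8 = 1.33113×10^11 km³/s².
In km: r₁ = 7.51 × 1.496×10^8 = 1.123496×10^9 km; r₂ = 1.60 × 1.496×10^8 = 2.3936×10^8 km.
The Hohmann ellipse has a_t = (r₁ + r₂)/2 = 6.81428×10^8 km.
At r₁ the circular-orbit speed is v₁ = √(μ/r₁) = 10.885 km/s.
On the transfer ellipse at r₁, v² = μ(2/r − 1/a) gives v_a = √[μ(2/r₁ − 1/a_t)] = 6.4512 km/s.
First burn Δv₁ = |v_a − v₁| = 4.434 km/s.
At r₂, v₂ = √(μ/r₂) = 23.582 km/s.
Transfer-orbit speed at r₂: v_p = √[μ(2/r₂ − 1/a_t)] = 30.280 km/s.
Second burn Δv₂ = |v₂ − v_p| = 6.698 km/s.
Total Δv = Δv₁ + Δv₂ = 11.13 km/s.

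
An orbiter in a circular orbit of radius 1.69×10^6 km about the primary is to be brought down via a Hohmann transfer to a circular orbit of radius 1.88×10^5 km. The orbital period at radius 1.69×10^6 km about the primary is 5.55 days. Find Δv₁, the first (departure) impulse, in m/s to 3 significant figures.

From Kepler's third law T² = 4π²r³/μ at r = 1.69×10^6 km, T = 5.55 days = 5.55 × 86400 s = 4.7952×10^5 s: μ = 4π²r³/T² = 8.28717×10^8 km³/s².
Semi-major axis of the transfer orbit: a_t = (1.690×10^6 + 1.880×10^5)/2 = 9.390×10^5 km.
On the circular orbit at r = 1.690×10^6 km, v_c = √(μ/r) = 22.144 km/s.
Vis-viva on the transfer ellipse at r = 1.690×10^6 km gives v_t = √[μ(2/r − 1/a_t)] = 9.9085 km/s.
Δv₁ = |v_t − v_c| = |9.9085 − 22.144| = 12.24 km/s.

Δv₁ = 12200 m/s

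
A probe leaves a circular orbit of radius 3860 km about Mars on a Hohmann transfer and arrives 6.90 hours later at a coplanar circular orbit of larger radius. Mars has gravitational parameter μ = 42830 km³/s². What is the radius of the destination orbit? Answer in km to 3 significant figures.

r₂ = 23900 km

Transfer time t = 6.90 hours = 24840 s, and t = π√(a_t³/μ).
So a_t = (μ t²/π²)^(1/3) = (42830 × (24840)² / π²)^(1/3) = 13886 km.
Since a_t = (r₁ + r₂)/2, r₂ = 2a_t − r₁ = 2×13886 − 3860 = 23912 km.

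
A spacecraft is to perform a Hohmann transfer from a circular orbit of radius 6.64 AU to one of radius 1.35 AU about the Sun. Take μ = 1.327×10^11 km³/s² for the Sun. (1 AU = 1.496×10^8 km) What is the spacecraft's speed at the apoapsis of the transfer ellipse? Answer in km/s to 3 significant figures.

v = 6.72 km/s

In km: r₁ = 6.64 × 1.496×10^8 = 9.93344×10^8 km; r₂ = 1.35 × 1.496×10^8 = 2.0196×10^8 km.
Semi-major axis of the transfer orbit: a_t = (9.93344×10^8 + 2.0196×10^8)/2 = 5.97652×10^8 km.
The apoapsis of the transfer ellipse is at r = 9.93344×10^8 km.
Vis-viva: v = √[μ(2/r − 1/a_t)] = √[1.327×10^11 × (2/9.93344×10^8 − 1/5.97652×10^8)] = 6.719 km/s.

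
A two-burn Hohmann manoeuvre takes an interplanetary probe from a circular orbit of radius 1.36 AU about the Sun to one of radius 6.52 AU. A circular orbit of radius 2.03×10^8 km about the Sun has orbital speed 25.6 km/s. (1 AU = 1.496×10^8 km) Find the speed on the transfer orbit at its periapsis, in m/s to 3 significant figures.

From the circular-orbit relation v² = μ/r at r = 2.03×10^8 km: μ = v²r = (25.6)² × 2.03×10^8 = 1.33038×10^11 km³/s².
In km: r₁ = 1.36 × 1.496×10^8 = 2.03456×10^8 km; r₂ = 6.52 × 1.496×10^8 = 9.75392×10^8 km.
Semi-major axis of the transfer orbit: a_t = (2.03456×10^8 + 9.75392×10^8)/2 = 5.89424×10^8 km.
At periapsis, r = 2.03456×10^8 km.
Vis-viva: v = √[μ(2/r − 1/a_t)] = √[1.33038×10^11 × (2/2.03456×10^8 − 1/5.89424×10^8)] = 32.89 km/s.

v = 32900 m/s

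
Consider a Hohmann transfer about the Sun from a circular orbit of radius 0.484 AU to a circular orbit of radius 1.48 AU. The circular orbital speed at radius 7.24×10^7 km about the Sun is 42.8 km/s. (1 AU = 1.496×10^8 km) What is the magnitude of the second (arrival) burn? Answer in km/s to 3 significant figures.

Δv₂ = 7.29 km/s

From the circular-orbit relation v² = μ/r at r = 7.24×10^7 km: μ = v²r = (42.8)² × 7.24×10^7 = 1.32625×10^11 km³/s².
In km: r₁ = 0.484 × 1.496×10^8 = 7.24064×10^7 km; r₂ = 1.48 × 1.496×10^8 = 2.21408×10^8 km.
The Hohmann ellipse has a_t = (r₁ + r₂)/2 = 1.469072×10^8 km.
On the circular orbit at r = 2.21408×10^8 km, v_c = √(μ/r) = 24.4746 km/s.
Vis-viva on the transfer ellipse at r = 2.21408×10^8 km gives v_t = √[μ(2/r − 1/a_t)] = 17.1824 km/s.
Δv₂ = |v_t − v_c| = |17.1824 − 24.4746| = 7.292 km/s.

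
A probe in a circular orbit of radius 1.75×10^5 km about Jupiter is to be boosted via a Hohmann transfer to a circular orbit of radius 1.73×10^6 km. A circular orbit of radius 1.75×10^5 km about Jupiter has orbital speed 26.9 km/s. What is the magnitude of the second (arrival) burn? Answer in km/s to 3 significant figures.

From the circular-orbit relation v² = μ/r at r = 1.75×10^5 km: μ = v²r = (26.9)² × 1.75×10^5 = 1.26632×10^8 km³/s².
Transfer-ellipse semi-major axis a_t = (r₁ + r₂)/2 = (1.750×10^5 + 1.730×10^6)/2 = 9.525×10^5 km.
Circular speed at r = 1.730×10^6 km: v_c = √(μ/r) = 8.5556 km/s.
Vis-viva on the transfer ellipse at r = 1.730×10^6 km gives v_t = √[μ(2/r − 1/a_t)] = 3.6672 km/s.
Δv₂ = |v_t − v_c| = |3.6672 − 8.5556| = 4.888 km/s.

Δv₂ = 4.89 km/s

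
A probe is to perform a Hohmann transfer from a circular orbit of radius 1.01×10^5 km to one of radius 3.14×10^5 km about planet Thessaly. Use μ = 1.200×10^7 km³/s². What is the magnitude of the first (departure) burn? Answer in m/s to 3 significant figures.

Δv₁ = 2510 m/s

Transfer-ellipse semi-major axis a_t = (r₁ + r₂)/2 = (1.010×10^5 + 3.140×10^5)/2 = 2.075×10^5 km.
On the circular orbit at r = 1.010×10^5 km, v_c = √(μ/r) = 10.900 km/s.
Vis-viva on the transfer ellipse at r = 1.010×10^5 km gives v_t = √[μ(2/r − 1/a_t)] = 13.409 km/s.
Δv₁ = |v_t − v_c| = |13.409 − 10.900| = 2.509 km/s.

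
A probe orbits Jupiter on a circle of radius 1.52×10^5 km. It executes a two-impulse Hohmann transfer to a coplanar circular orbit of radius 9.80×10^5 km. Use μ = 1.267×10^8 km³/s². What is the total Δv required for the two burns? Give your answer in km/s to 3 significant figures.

Δv = 14.6 km/s

The Hohmann ellipse has a_t = (r₁ + r₂)/2 = 5.660×10^5 km.
At r₁ the circular-orbit speed is v₁ = √(μ/r₁) = 28.871 km/s.
Transfer-orbit speed at r₁ (v² = μ(2/r − 1/a)): v_p = √[μ(2/r₁ − 1/a_t)] = 37.990 km/s.
First burn Δv₁ = |v_p − v₁| = 9.119 km/s.
Circular speed at r₂: v₂ = √(μ/r₂) = 11.37 km/s.
Transfer-orbit speed at r₂: v_a = √[μ(2/r₂ − 1/a_t)] = 5.892 km/s.
Second burn Δv₂ = |v₂ − v_a| = 5.478 km/s.
Δv = Δv₁ + Δv₂ = 9.119 + 5.478 = 14.60 km/s.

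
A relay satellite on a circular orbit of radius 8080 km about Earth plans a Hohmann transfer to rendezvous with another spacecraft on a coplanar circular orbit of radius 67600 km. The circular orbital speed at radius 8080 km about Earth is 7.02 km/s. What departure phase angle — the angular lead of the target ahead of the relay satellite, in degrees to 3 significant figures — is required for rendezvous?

φ = 105°

From the circular-orbit relation v² = μ/r at r = 8080 km: μ = v²r = (7.02)² × 8080 = 3.98186×10^5 km³/s².
Semi-major axis of the transfer orbit: a_t = (8080 + 67600)/2 = 37840 km.
Transfer time t = π√(a_t³/μ) = 36650 s.
The target's mean motion on its circular orbit is ω₂ = √(μ/r₂³) = 3.590×10^-5 rad/s.
Angle swept by the target during transfer: ω₂·t = 1.3157 rad = 75.38°.
Arrival is 180° from departure on the ellipse, so φ = 180° − 75.38° = 105°.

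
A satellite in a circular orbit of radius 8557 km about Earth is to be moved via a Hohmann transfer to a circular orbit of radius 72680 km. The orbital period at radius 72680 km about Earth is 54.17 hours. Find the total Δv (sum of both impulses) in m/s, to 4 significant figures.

Δv = 3571 m/s

From Kepler's third law T² = 4π²r³/μ at r = 72680 km, T = 54.17 hours = 54.17 × 3600 s = 1.95012×10^5 s: μ = 4π²r³/T² = 3.98549×10^5 km³/s².
Semi-major axis of the transfer orbit: a_t = (8557 + 72680)/2 = 40618.5 km.
At r₁ the circular-orbit speed is v₁ = √(μ/r₁) = 6.825 km/s.
On the transfer ellipse at r₁, v² = μ(2/r − 1/a) gives v_p = √[μ(2/r₁ − 1/a_t)] = 9.129 km/s.
First burn Δv₁ = |v_p − v₁| = 2.304 km/s.
Circular speed at r₂: v₂ = √(μ/r₂) = 2.342 km/s.
Transfer-orbit speed at r₂: v_a = √[μ(2/r₂ − 1/a_t)] = 1.075 km/s.
Second burn Δv₂ = |v₂ − v_a| = 1.267 km/s.
Total Δv = Δv₁ + Δv₂ = 3.571 km/s.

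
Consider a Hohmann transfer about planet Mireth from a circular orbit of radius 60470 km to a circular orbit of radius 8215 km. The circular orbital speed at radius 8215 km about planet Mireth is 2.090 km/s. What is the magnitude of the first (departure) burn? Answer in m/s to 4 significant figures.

Δv₁ = 393.6 m/s

From the circular-orbit relation v² = μ/r at r = 8215 km: μ = v²r = (2.090)² × 8215 = 35883.9 km³/s².
Semi-major axis of the transfer orbit: a_t = (60470 + 8215)/2 = 34342.5 km.
Circular speed at r = 60470 km: v_c = √(μ/r) = 0.77034 km/s.
Vis-viva on the transfer ellipse at r = 60470 km gives v_t = √[μ(2/r − 1/a_t)] = 0.37676 km/s.
Δv₁ = |v_t − v_c| = |0.37676 − 0.77034| = 0.3936 km/s.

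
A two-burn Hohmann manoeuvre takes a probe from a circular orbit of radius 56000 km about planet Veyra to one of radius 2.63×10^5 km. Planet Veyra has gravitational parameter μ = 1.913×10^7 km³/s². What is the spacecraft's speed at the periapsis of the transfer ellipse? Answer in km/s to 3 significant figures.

Semi-major axis of the transfer orbit: a_t = (56000 + 2.630×10^5)/2 = 1.595×10^5 km.
The periapsis of the transfer ellipse is at r = 56000 km.
From the vis-viva equation, v = √[μ(2/r − 1/a_t)] = 23.73 km/s.

v = 23.7 km/s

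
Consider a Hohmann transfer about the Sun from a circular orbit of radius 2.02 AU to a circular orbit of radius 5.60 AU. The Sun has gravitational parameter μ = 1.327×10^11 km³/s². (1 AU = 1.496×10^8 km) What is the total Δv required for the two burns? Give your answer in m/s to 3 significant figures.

In km: r₁ = 2.02 × 1.496×10^8 = 3.02192×10^8 km; r₂ = 5.60 × 1.496×10^8 = 8.3776×10^8 km.
Semi-major axis of the transfer orbit: a_t = (3.02192×10^8 + 8.3776×10^8)/2 = 5.69976×10^8 km.
At r₁ the circular-orbit speed is v₁ = √(μ/r₁) = 20.96 km/s.
On the transfer ellipse at r₁, vis-viva equation gives v_p = √[μ(2/r₁ − 1/a_t)] = 25.41 km/s.
First burn Δv₁ = |v_p − v₁| = 4.450 km/s.
At r₂, v₂ = √(μ/r₂) = 12.586 km/s.
Transfer-orbit speed at r₂: v_a = √[μ(2/r₂ − 1/a_t)] = 9.1641 km/s.
Second burn Δv₂ = |v₂ − v_a| = 3.422 km/s.
Total Δv = Δv₁ + Δv₂ = 7.872 km/s.

Δv = 7870 m/s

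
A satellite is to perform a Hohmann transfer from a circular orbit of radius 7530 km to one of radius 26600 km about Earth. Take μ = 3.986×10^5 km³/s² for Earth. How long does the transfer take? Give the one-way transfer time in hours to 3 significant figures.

t = 3.08 hours

Transfer-ellipse semi-major axis a_t = (r₁ + r₂)/2 = (7530 + 26600)/2 = 17065 km.
By Kepler's third law the transfer-orbit period is T = 2π√(a_t³/μ), so t = T/2 = 11090 s.
Converting: 11090 s ÷ 3600 s/hour = 3.08 hours.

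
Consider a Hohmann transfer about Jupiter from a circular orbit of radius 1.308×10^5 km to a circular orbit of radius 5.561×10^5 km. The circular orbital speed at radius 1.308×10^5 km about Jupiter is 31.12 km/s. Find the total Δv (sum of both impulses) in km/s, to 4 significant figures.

From the circular-orbit relation v² = μ/r at r = 1.308×10^5 km: μ = v²r = (31.12)² × 1.308×10^5 = 1.26674×10^8 km³/s².
Semi-major axis of the transfer orbit: a_t = (1.308×10^5 + 5.561×10^5)/2 = 3.4345×10^5 km.
At r₁ the circular-orbit speed is v₁ = √(μ/r₁) = 31.120 km/s.
Transfer-orbit speed at r₁ (v² = μ(2/r − 1/a)): v_p = √[μ(2/r₁ − 1/a_t)] = 39.599 km/s.
First burn Δv₁ = |v_p − v₁| = 8.479 km/s.
At r₂, v₂ = √(μ/r₂) = 15.093 km/s.
Transfer-orbit speed at r₂: v_a = √[μ(2/r₂ − 1/a_t)] = 9.3141 km/s.
Second burn Δv₂ = |v₂ − v_a| = 5.779 km/s.
Δv = Δv₁ + Δv₂ = 8.479 + 5.779 = 14.26 km/s.

Δv = 14.26 km/s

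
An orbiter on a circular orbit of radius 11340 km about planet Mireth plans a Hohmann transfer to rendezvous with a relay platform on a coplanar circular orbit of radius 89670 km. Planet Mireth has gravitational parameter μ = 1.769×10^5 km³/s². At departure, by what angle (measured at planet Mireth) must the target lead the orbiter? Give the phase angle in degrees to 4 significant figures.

Transfer-ellipse semi-major axis a_t = (r₁ + r₂)/2 = (11340 + 89670)/2 = 50505 km.
The half-period of the transfer ellipse is t = π√(a_t³/μ) = 84780 s.
The target's mean motion on its circular orbit is ω₂ = √(μ/r₂³) = 1.566×10^-5 rad/s.
Angle swept by the target during transfer: ω₂·t = 1.328 rad = 76.09°.
The orbiter traverses 180° on the transfer ellipse, so the target must lead by 180° − 76.09° = 103.9°.

φ = 103.9°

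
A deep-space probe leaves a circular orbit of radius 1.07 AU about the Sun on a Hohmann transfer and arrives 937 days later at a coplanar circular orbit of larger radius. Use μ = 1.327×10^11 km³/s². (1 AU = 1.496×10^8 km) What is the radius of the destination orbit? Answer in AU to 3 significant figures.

In km: r₁ = 1.07 × 1.496×10^8 = 1.60072×10^8 km.
Transfer time t = 937 days = 8.09568×10^7 s, and t = π√(a_t³/μ).
So a_t = (μ t²/π²)^(1/3) = (1.327×10^11 × (8.09568×10^7)² / π²)^(1/3) = 4.4500×10^8 km.
Since a_t = (r₁ + r₂)/2, r₂ = 2a_t − r₁ = 2×4.4500×10^8 − 1.60072×10^8 = 7.29928×10^8 km.
In AU: r₂ = 7.29928×10^8 / 1.496×10^8 = 4.88 AU.

r₂ = 4.88 AU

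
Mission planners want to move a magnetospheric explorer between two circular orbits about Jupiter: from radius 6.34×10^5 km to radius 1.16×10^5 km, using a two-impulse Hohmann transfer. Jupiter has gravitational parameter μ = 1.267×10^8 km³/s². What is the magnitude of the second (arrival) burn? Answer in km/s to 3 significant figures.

Δv₂ = 9.92 km/s

The Hohmann ellipse has a_t = (r₁ + r₂)/2 = 3.750×10^5 km.
On the circular orbit at r = 1.160×10^5 km, v_c = √(μ/r) = 33.049 km/s.
Vis-viva on the transfer ellipse at r = 1.160×10^5 km gives v_t = √[μ(2/r − 1/a_t)] = 42.972 km/s.
Δv₂ = |v_t − v_c| = |42.972 − 33.049| = 9.923 km/s.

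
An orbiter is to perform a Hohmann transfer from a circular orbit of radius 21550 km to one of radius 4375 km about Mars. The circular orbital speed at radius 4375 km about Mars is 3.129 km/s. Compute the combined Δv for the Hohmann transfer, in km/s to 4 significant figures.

Δv = 1.496 km/s

From the circular-orbit relation v² = μ/r at r = 4375 km: μ = v²r = (3.129)² × 4375 = 42834.1 km³/s².
Transfer-ellipse semi-major axis a_t = (r₁ + r₂)/2 = (21550 + 4375)/2 = 12962.5 km.
At r₁ the circular-orbit speed is v₁ = √(μ/r₁) = 1.40984 km/s.
Transfer-orbit speed at r₁ (vis-viva): v_a = √[μ(2/r₁ − 1/a_t)] = 0.819060 km/s.
First burn Δv₁ = |v_a − v₁| = 0.5908 km/s.
At r₂, v₂ = √(μ/r₂) = 3.1290 km/s.
Transfer-orbit speed at r₂: v_p = √[μ(2/r₂ − 1/a_t)] = 4.0345 km/s.
Second burn Δv₂ = |v₂ − v_p| = 0.9055 km/s.
Total Δv = Δv₁ + Δv₂ = 1.496 km/s.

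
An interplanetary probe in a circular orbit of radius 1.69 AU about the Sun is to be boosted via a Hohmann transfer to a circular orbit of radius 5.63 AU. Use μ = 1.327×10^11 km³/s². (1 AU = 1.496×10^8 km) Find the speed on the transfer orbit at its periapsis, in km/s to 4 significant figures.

In km: r₁ = 1.69 × 1.496×10^8 = 2.52824×10^8 km; r₂ = 5.63 × 1.496×10^8 = 8.42248×10^8 km.
Transfer-ellipse semi-major axis a_t = (r₁ + r₂)/2 = (2.52824×10^8 + 8.42248×10^8)/2 = 5.47536×10^8 km.
The periapsis of the transfer ellipse is at r = 2.52824×10^8 km.
From the vis-viva equation, v = √[μ(2/r − 1/a_t)] = 28.41 km/s.

v = 28.41 km/s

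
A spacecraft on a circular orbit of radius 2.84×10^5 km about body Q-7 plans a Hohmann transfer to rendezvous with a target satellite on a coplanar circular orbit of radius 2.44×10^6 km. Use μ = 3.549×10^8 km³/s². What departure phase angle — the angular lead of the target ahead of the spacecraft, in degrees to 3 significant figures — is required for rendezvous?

φ = 105°

Transfer-ellipse semi-major axis a_t = (r₁ + r₂)/2 = (2.840×10^5 + 2.440×10^6)/2 = 1.362×10^6 km.
The half-period of the transfer ellipse is t = π√(a_t³/μ) = 2.6507×10^5 s.
The target's mean motion on its circular orbit is ω₂ = √(μ/r₂³) = 4.9427×10^-6 rad/s.
Angle swept by the target during transfer: ω₂·t = 1.3102 rad = 75.07°.
Arrival is 180° from departure on the ellipse, so φ = 180° − 75.07° = 105°.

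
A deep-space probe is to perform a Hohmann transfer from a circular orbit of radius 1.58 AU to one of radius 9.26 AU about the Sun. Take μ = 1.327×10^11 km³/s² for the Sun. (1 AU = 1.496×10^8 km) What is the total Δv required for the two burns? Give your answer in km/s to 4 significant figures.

Δv = 11.78 km/s

In km: r₁ = 1.58 × 1.496×10^8 = 2.36368×10^8 km; r₂ = 9.26 × 1.496×10^8 = 1.385296×10^9 km.
Transfer-ellipse semi-major axis a_t = (r₁ + r₂)/2 = (2.36368×10^8 + 1.385296×10^9)/2 = 8.10832×10^8 km.
Circular speed at r₁: v₁ = √(μ/r₁) = √(1.327×10^11/2.36368×10^8) = 23.694 km/s.
Transfer-orbit speed at r₁ (vis-viva equation): v_p = √[μ(2/r₁ − 1/a_t)] = 30.970 km/s.
First burn Δv₁ = |v_p − v₁| = 7.276 km/s.
At r₂, v₂ = √(μ/r₂) = 9.787 km/s.
Transfer-orbit speed at r₂: v_a = √[μ(2/r₂ − 1/a_t)] = 5.284 km/s.
Second burn Δv₂ = |v₂ − v_a| = 4.503 km/s.
Δv = Δv₁ + Δv₂ = 7.276 + 4.503 = 11.78 km/s.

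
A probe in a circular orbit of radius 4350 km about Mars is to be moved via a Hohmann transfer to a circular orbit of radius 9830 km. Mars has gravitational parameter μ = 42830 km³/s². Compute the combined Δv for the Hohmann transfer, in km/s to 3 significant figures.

Transfer-ellipse semi-major axis a_t = (r₁ + r₂)/2 = (4350 + 9830)/2 = 7090 km.
Circular speed at r₁: v₁ = √(μ/r₁) = √(42830/4350) = 3.1378 km/s.
On the transfer ellipse at r₁, vis-viva equation gives v_p = √[μ(2/r₁ − 1/a_t)] = 3.6947 km/s.
First burn Δv₁ = |v_p − v₁| = 0.5569 km/s.
At r₂, v₂ = √(μ/r₂) = 2.0874 km/s.
Transfer-orbit speed at r₂: v_a = √[μ(2/r₂ − 1/a_t)] = 1.6350 km/s.
Second burn Δv₂ = |v₂ − v_a| = 0.4524 km/s.
Δv = Δv₁ + Δv₂ = 0.5569 + 0.4524 = 1.009 km/s.

Δv = 1.01 km/s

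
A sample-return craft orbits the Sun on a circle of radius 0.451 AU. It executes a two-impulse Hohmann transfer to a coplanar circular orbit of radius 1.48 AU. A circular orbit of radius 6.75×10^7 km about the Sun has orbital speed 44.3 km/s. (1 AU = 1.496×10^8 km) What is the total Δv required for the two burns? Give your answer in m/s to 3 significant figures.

From the circular-orbit relation v² = μ/r at r = 6.75×10^7 km: μ = v²r = (44.3)² × 6.75×10^7 = 1.32468×10^11 km³/s².
In km: r₁ = 0.451 × 1.496×10^8 = 6.74696×10^7 km; r₂ = 1.48 × 1.496×10^8 = 2.21408×10^8 km.
The Hohmann ellipse has a_t = (r₁ + r₂)/2 = 1.444388×10^8 km.
Circular speed at r₁: v₁ = √(μ/r₁) = √(1.32468×10^11/6.74696×10^7) = 44.31 km/s.
On the transfer ellipse at r₁, vis-viva gives v_p = √[μ(2/r₁ − 1/a_t)] = 54.86 km/s.
First burn Δv₁ = |v_p − v₁| = 10.55 km/s.
At r₂, v₂ = √(μ/r₂) = 24.460 km/s.
Transfer-orbit speed at r₂: v_a = √[μ(2/r₂ − 1/a_t)] = 16.717 km/s.
Second burn Δv₂ = |v₂ − v_a| = 7.743 km/s.
Total Δv = Δv₁ + Δv₂ = 18.29 km/s.

Δv = 18300 m/s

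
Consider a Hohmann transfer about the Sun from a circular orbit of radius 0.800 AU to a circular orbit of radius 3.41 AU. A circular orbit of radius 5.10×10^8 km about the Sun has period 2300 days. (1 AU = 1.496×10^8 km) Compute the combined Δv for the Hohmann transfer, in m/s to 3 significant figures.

From Kepler's third law T² = 4π²r³/μ at r = 5.10×10^8 km, T = 2300 days = 2300 × 86400 s = 1.9872×10^8 s: μ = 4π²r³/T² = 1.32613×10^11 km³/s².
In km: r₁ = 0.800 × 1.496×10^8 = 1.1968×10^8 km; r₂ = 3.41 × 1.496×10^8 = 5.10136×10^8 km.
Transfer-ellipse semi-major axis a_t = (r₁ + r₂)/2 = (1.1968×10^8 + 5.10136×10^8)/2 = 3.14908×10^8 km.
At r₁ the circular-orbit speed is v₁ = √(μ/r₁) = 33.29 km/s.
Transfer-orbit speed at r₁ (v² = μ(2/r − 1/a)): v_p = √[μ(2/r₁ − 1/a_t)] = 42.37 km/s.
First burn Δv₁ = |v_p − v₁| = 9.080 km/s.
At r₂, v₂ = √(μ/r₂) = 16.1232 km/s.
Transfer-orbit speed at r₂: v_a = √[μ(2/r₂ − 1/a_t)] = 9.93961 km/s.
Second burn Δv₂ = |v₂ − v_a| = 6.184 km/s.
Total Δv = Δv₁ + Δv₂ = 15.26 km/s.

Δv = 15300 m/s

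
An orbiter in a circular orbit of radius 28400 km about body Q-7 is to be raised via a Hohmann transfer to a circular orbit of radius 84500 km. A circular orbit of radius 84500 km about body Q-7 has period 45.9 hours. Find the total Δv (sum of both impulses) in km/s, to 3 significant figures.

From Kepler's third law T² = 4π²r³/μ at r = 84500 km, T = 45.9 hours = 45.9 × 3600 s = 1.6524×10^5 s: μ = 4π²r³/T² = 8.72368×10^5 km³/s².
Semi-major axis of the transfer orbit: a_t = (28400 + 84500)/2 = 56450 km.
At r₁ the circular-orbit speed is v₁ = √(μ/r₁) = 5.542 km/s.
On the transfer ellipse at r₁, v² = μ(2/r − 1/a) gives v_p = √[μ(2/r₁ − 1/a_t)] = 6.781 km/s.
First burn Δv₁ = |v_p − v₁| = 1.239 km/s.
At r₂, v₂ = √(μ/r₂) = 3.2131 km/s.
Transfer-orbit speed at r₂: v_a = √[μ(2/r₂ − 1/a_t)] = 2.2790 km/s.
Second burn Δv₂ = |v₂ − v_a| = 0.9341 km/s.
Δv = Δv₁ + Δv₂ = 1.239 + 0.9341 = 2.173 km/s.

Δv = 2.17 km/s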